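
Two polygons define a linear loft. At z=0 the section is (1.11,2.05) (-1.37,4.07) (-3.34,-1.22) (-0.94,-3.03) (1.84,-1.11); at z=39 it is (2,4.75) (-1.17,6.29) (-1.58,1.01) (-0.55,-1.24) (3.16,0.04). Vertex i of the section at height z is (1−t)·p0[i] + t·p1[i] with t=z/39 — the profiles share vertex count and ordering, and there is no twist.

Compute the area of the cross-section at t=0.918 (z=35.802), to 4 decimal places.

Area at t=0.918: 23.8774

Cross-section at t=0.918: each vertex is (1-t)·p0[i] + t·p1[i].
  v1: (1-0.918)·(1.11,2.05) + 0.918·(2,4.75) = (1.9270,4.5286)
  v2: (1-0.918)·(-1.37,4.07) + 0.918·(-1.17,6.29) = (-1.1864,6.1080)
  v3: (1-0.918)·(-3.34,-1.22) + 0.918·(-1.58,1.01) = (-1.7243,0.8271)
  v4: (1-0.918)·(-0.94,-3.03) + 0.918·(-0.55,-1.24) = (-0.5820,-1.3868)
  v5: (1-0.918)·(1.84,-1.11) + 0.918·(3.16,0.04) = (3.0518,-0.0543)
Shoelace sum Σ(x_i·y_{i+1} − x_{i+1}·y_i):
  i=1: 1.9270·6.1080 − -1.1864·4.5286 = +17.1429 (running +17.1429)
  i=2: -1.1864·0.8271 − -1.7243·6.1080 = +9.5508 (running +26.6937)
  i=3: -1.7243·-1.3868 − -0.5820·0.8271 = +2.8726 (running +29.5663)
  i=4: -0.5820·-0.0543 − 3.0518·-1.3868 = +4.2637 (running +33.8300)
  i=5: 3.0518·4.5286 − 1.9270·-0.0543 = +13.9248 (running +47.7548)
Area = |Σ|/2 = |47.7548|/2 = 23.8774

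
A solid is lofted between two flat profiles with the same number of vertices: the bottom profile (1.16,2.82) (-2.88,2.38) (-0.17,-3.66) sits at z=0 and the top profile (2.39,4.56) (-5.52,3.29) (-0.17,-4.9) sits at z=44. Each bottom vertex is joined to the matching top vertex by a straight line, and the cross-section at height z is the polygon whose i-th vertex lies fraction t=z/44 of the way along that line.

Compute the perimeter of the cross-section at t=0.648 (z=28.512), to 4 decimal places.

Perimeter at t=0.648: 23.9446

Cross-section at t=0.648: each vertex is (1-t)·p0[i] + t·p1[i].
  v1: (1-0.648)·(1.16,2.82) + 0.648·(2.39,4.56) = (1.9570,3.9475)
  v2: (1-0.648)·(-2.88,2.38) + 0.648·(-5.52,3.29) = (-4.5907,2.9697)
  v3: (1-0.648)·(-0.17,-3.66) + 0.648·(-0.17,-4.9) = (-0.1700,-4.4635)
Perimeter = Σ |v_{i+1} − v_i|:
  edge 1→2: √(-6.5478² + -0.9778²) = 6.6204 (running 6.6204)
  edge 2→3: √(4.4207² + -7.4332²) = 8.6484 (running 15.2688)
  edge 3→1: √(2.1270² + 8.4110²) = 8.6758 (running 23.9446)
Perimeter = 23.9446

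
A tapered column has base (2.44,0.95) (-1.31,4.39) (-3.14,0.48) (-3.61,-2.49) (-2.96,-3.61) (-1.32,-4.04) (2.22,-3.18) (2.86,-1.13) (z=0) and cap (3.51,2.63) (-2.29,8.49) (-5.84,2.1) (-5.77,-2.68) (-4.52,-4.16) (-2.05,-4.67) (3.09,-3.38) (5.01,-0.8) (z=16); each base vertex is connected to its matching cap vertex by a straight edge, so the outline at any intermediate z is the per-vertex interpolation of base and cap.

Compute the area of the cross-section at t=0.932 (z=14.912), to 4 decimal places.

Area at t=0.932: 87.7015

Cross-section at t=0.932: each vertex is (1-t)·p0[i] + t·p1[i].
  v1: (1-0.932)·(2.44,0.95) + 0.932·(3.51,2.63) = (3.4372,2.5158)
  v2: (1-0.932)·(-1.31,4.39) + 0.932·(-2.29,8.49) = (-2.2234,8.2112)
  v3: (1-0.932)·(-3.14,0.48) + 0.932·(-5.84,2.1) = (-5.6564,1.9898)
  v4: (1-0.932)·(-3.61,-2.49) + 0.932·(-5.77,-2.68) = (-5.6231,-2.6671)
  v5: (1-0.932)·(-2.96,-3.61) + 0.932·(-4.52,-4.16) = (-4.4139,-4.1226)
  v6: (1-0.932)·(-1.32,-4.04) + 0.932·(-2.05,-4.67) = (-2.0004,-4.6272)
  v7: (1-0.932)·(2.22,-3.18) + 0.932·(3.09,-3.38) = (3.0308,-3.3664)
  v8: (1-0.932)·(2.86,-1.13) + 0.932·(5.01,-0.8) = (4.8638,-0.8224)
Shoelace sum Σ(x_i·y_{i+1} − x_{i+1}·y_i):
  i=1: 3.4372·8.2112 − -2.2234·2.5158 = +33.8173 (running +33.8173)
  i=2: -2.2234·1.9898 − -5.6564·8.2112 = +42.0217 (running +75.8390)
  i=3: -5.6564·-2.6671 − -5.6231·1.9898 = +26.2752 (running +102.1142)
  i=4: -5.6231·-4.1226 − -4.4139·-2.6671 = +11.4096 (running +113.5238)
  i=5: -4.4139·-4.6272 − -2.0004·-4.1226 = +12.1772 (running +125.7010)
  i=6: -2.0004·-3.3664 − 3.0308·-4.6272 = +20.7582 (running +146.4592)
  i=7: 3.0308·-0.8224 − 4.8638·-3.3664 = +13.8808 (running +160.3400)
  i=8: 4.8638·2.5158 − 3.4372·-0.8224 = +15.0631 (running +175.4031)
Area = |Σ|/2 = |175.4031|/2 = 87.7015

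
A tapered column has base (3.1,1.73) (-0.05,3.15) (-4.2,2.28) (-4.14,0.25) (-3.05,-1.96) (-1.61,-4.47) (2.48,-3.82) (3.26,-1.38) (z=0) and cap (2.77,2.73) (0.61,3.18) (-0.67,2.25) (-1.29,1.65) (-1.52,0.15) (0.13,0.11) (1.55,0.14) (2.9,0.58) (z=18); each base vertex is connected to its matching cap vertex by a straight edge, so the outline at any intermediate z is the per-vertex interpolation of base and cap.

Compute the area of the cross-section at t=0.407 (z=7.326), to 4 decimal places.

Area at t=0.407: 27.3707

Cross-section at t=0.407: each vertex is (1-t)·p0[i] + t·p1[i].
  v1: (1-0.407)·(3.1,1.73) + 0.407·(2.77,2.73) = (2.9657,2.1370)
  v2: (1-0.407)·(-0.05,3.15) + 0.407·(0.61,3.18) = (0.2186,3.1622)
  v3: (1-0.407)·(-4.2,2.28) + 0.407·(-0.67,2.25) = (-2.7633,2.2678)
  v4: (1-0.407)·(-4.14,0.25) + 0.407·(-1.29,1.65) = (-2.9800,0.8198)
  v5: (1-0.407)·(-3.05,-1.96) + 0.407·(-1.52,0.15) = (-2.4273,-1.1012)
  v6: (1-0.407)·(-1.61,-4.47) + 0.407·(0.13,0.11) = (-0.9018,-2.6059)
  v7: (1-0.407)·(2.48,-3.82) + 0.407·(1.55,0.14) = (2.1015,-2.2083)
  v8: (1-0.407)·(3.26,-1.38) + 0.407·(2.9,0.58) = (3.1135,-0.5823)
Shoelace sum Σ(x_i·y_{i+1} − x_{i+1}·y_i):
  i=1: 2.9657·3.1622 − 0.2186·2.1370 = +8.9109 (running +8.9109)
  i=2: 0.2186·2.2678 − -2.7633·3.1622 = +9.2339 (running +18.1448)
  i=3: -2.7633·0.8198 − -2.9800·2.2678 = +4.4928 (running +22.6376)
  i=4: -2.9800·-1.1012 − -2.4273·0.8198 = +5.2716 (running +27.9092)
  i=5: -2.4273·-2.6059 − -0.9018·-1.1012 = +5.3323 (running +33.2415)
  i=6: -0.9018·-2.2083 − 2.1015·-2.6059 = +7.4678 (running +40.7093)
  i=7: 2.1015·-0.5823 − 3.1135·-2.2083 = +5.6518 (running +46.3611)
  i=8: 3.1135·2.1370 − 2.9657·-0.5823 = +8.3804 (running +54.7415)
Area = |Σ|/2 = |54.7415|/2 = 27.3707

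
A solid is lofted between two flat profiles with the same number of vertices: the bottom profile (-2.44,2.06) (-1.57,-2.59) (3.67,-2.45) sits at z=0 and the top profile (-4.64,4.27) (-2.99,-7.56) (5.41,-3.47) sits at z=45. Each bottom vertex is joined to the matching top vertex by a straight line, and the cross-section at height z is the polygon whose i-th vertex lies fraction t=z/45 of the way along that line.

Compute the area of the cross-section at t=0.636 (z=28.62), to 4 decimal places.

Cross-section at t=0.636: each vertex is (1-t)·p0[i] + t·p1[i].
  v1: (1-0.636)·(-2.44,2.06) + 0.636·(-4.64,4.27) = (-3.8392,3.4656)
  v2: (1-0.636)·(-1.57,-2.59) + 0.636·(-2.99,-7.56) = (-2.4731,-5.7509)
  v3: (1-0.636)·(3.67,-2.45) + 0.636·(5.41,-3.47) = (4.7766,-3.0987)
Shoelace sum Σ(x_i·y_{i+1} − x_{i+1}·y_i):
  i=1: -3.8392·-5.7509 − -2.4731·3.4656 = +30.6497 (running +30.6497)
  i=2: -2.4731·-3.0987 − 4.7766·-5.7509 = +35.1336 (running +65.7833)
  i=3: 4.7766·3.4656 − -3.8392·-3.0987 = +4.6571 (running +70.4404)
Area = |Σ|/2 = |70.4404|/2 = 35.2202

Area at t=0.636: 35.2202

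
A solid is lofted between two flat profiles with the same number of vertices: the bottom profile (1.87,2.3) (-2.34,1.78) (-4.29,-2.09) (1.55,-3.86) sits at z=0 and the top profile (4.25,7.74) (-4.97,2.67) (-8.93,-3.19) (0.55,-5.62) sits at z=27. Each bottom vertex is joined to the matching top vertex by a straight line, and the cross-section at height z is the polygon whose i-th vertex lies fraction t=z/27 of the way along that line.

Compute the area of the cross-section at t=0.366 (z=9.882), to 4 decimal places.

Cross-section at t=0.366: each vertex is (1-t)·p0[i] + t·p1[i].
  v1: (1-0.366)·(1.87,2.3) + 0.366·(4.25,7.74) = (2.7411,4.2910)
  v2: (1-0.366)·(-2.34,1.78) + 0.366·(-4.97,2.67) = (-3.3026,2.1057)
  v3: (1-0.366)·(-4.29,-2.09) + 0.366·(-8.93,-3.19) = (-5.9882,-2.4926)
  v4: (1-0.366)·(1.55,-3.86) + 0.366·(0.55,-5.62) = (1.1840,-4.5042)
Shoelace sum Σ(x_i·y_{i+1} − x_{i+1}·y_i):
  i=1: 2.7411·2.1057 − -3.3026·4.2910 = +19.9435 (running +19.9435)
  i=2: -3.3026·-2.4926 − -5.9882·2.1057 = +20.8417 (running +40.7852)
  i=3: -5.9882·-4.5042 − 1.1840·-2.4926 = +29.9232 (running +70.7084)
  i=4: 1.1840·4.2910 − 2.7411·-4.5042 = +17.4269 (running +88.1353)
Area = |Σ|/2 = |88.1353|/2 = 44.0676

Area at t=0.366: 44.0676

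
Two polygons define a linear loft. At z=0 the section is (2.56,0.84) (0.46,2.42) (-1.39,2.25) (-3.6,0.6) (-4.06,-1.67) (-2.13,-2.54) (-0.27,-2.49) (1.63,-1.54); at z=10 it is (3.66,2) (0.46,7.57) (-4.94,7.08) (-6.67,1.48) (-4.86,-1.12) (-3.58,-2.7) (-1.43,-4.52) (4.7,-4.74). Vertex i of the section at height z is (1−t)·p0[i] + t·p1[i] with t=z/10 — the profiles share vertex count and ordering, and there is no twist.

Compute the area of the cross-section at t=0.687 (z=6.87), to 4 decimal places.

Area at t=0.687: 69.5023

Cross-section at t=0.687: each vertex is (1-t)·p0[i] + t·p1[i].
  v1: (1-0.687)·(2.56,0.84) + 0.687·(3.66,2) = (3.3157,1.6369)
  v2: (1-0.687)·(0.46,2.42) + 0.687·(0.46,7.57) = (0.4600,5.9581)
  v3: (1-0.687)·(-1.39,2.25) + 0.687·(-4.94,7.08) = (-3.8289,5.5682)
  v4: (1-0.687)·(-3.6,0.6) + 0.687·(-6.67,1.48) = (-5.7091,1.2046)
  v5: (1-0.687)·(-4.06,-1.67) + 0.687·(-4.86,-1.12) = (-4.6096,-1.2921)
  v6: (1-0.687)·(-2.13,-2.54) + 0.687·(-3.58,-2.7) = (-3.1262,-2.6499)
  v7: (1-0.687)·(-0.27,-2.49) + 0.687·(-1.43,-4.52) = (-1.0669,-3.8846)
  v8: (1-0.687)·(1.63,-1.54) + 0.687·(4.7,-4.74) = (3.7391,-3.7384)
Shoelace sum Σ(x_i·y_{i+1} − x_{i+1}·y_i):
  i=1: 3.3157·5.9581 − 0.4600·1.6369 = +19.0021 (running +19.0021)
  i=2: 0.4600·5.5682 − -3.8289·5.9581 = +25.3739 (running +44.3760)
  i=3: -3.8289·1.2046 − -5.7091·5.5682 = +27.1773 (running +71.5533)
  i=4: -5.7091·-1.2921 − -4.6096·1.2046 = +12.9295 (running +84.4829)
  i=5: -4.6096·-2.6499 − -3.1262·-1.2921 = +8.1756 (running +92.6585)
  i=6: -3.1262·-3.8846 − -1.0669·-2.6499 = +9.3166 (running +101.9751)
  i=7: -1.0669·-3.7384 − 3.7391·-3.8846 = +18.5135 (running +120.4886)
  i=8: 3.7391·1.6369 − 3.3157·-3.7384 = +18.5160 (running +139.0046)
Area = |Σ|/2 = |139.0046|/2 = 69.5023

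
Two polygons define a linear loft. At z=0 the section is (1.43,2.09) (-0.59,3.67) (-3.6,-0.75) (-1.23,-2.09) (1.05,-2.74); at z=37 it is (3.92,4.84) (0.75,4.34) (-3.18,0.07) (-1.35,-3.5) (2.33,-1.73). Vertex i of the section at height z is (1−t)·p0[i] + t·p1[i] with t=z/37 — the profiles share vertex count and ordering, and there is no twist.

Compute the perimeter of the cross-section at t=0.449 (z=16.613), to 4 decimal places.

Perimeter at t=0.449: 19.9462

Cross-section at t=0.449: each vertex is (1-t)·p0[i] + t·p1[i].
  v1: (1-0.449)·(1.43,2.09) + 0.449·(3.92,4.84) = (2.5480,3.3247)
  v2: (1-0.449)·(-0.59,3.67) + 0.449·(0.75,4.34) = (0.0117,3.9708)
  v3: (1-0.449)·(-3.6,-0.75) + 0.449·(-3.18,0.07) = (-3.4114,-0.3818)
  v4: (1-0.449)·(-1.23,-2.09) + 0.449·(-1.35,-3.5) = (-1.2839,-2.7231)
  v5: (1-0.449)·(1.05,-2.74) + 0.449·(2.33,-1.73) = (1.6247,-2.2865)
Perimeter = Σ |v_{i+1} − v_i|:
  edge 1→2: √(-2.5364² + 0.6461²) = 2.6173 (running 2.6173)
  edge 2→3: √(-3.4231² + -4.3526²) = 5.5374 (running 8.1548)
  edge 3→4: √(2.1275² + -2.3413²) = 3.1635 (running 11.3183)
  edge 4→5: √(2.9086² + 0.4366²) = 2.9412 (running 14.2595)
  edge 5→1: √(0.9233² + 5.6113²) = 5.6867 (running 19.9462)
Perimeter = 19.9462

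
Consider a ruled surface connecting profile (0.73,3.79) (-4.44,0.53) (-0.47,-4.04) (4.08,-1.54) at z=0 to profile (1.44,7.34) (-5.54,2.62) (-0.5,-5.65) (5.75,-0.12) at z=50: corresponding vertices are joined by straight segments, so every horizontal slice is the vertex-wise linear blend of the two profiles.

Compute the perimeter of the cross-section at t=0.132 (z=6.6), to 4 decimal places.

Cross-section at t=0.132: each vertex is (1-t)·p0[i] + t·p1[i].
  v1: (1-0.132)·(0.73,3.79) + 0.132·(1.44,7.34) = (0.8237,4.2586)
  v2: (1-0.132)·(-4.44,0.53) + 0.132·(-5.54,2.62) = (-4.5852,0.8059)
  v3: (1-0.132)·(-0.47,-4.04) + 0.132·(-0.5,-5.65) = (-0.4740,-4.2525)
  v4: (1-0.132)·(4.08,-1.54) + 0.132·(5.75,-0.12) = (4.3004,-1.3526)
Perimeter = Σ |v_{i+1} − v_i|:
  edge 1→2: √(-5.4089² + -3.4527²) = 6.4170 (running 6.4170)
  edge 2→3: √(4.1112² + -5.0584²) = 6.5184 (running 12.9354)
  edge 3→4: √(4.7744² + 2.9000²) = 5.5861 (running 18.5215)
  edge 4→1: √(-3.4767² + 5.6112²) = 6.6010 (running 25.1225)
Perimeter = 25.1225

Perimeter at t=0.132: 25.1225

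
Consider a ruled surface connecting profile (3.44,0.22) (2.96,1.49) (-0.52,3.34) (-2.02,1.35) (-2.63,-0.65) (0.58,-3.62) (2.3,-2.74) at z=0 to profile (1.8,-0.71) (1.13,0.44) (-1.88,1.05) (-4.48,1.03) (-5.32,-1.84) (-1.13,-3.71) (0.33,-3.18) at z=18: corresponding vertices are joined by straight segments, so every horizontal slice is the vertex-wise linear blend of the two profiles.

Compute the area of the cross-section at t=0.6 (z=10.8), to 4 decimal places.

Cross-section at t=0.6: each vertex is (1-t)·p0[i] + t·p1[i].
  v1: (1-0.6)·(3.44,0.22) + 0.6·(1.8,-0.71) = (2.4560,-0.3380)
  v2: (1-0.6)·(2.96,1.49) + 0.6·(1.13,0.44) = (1.8620,0.8600)
  v3: (1-0.6)·(-0.52,3.34) + 0.6·(-1.88,1.05) = (-1.3360,1.9660)
  v4: (1-0.6)·(-2.02,1.35) + 0.6·(-4.48,1.03) = (-3.4960,1.1580)
  v5: (1-0.6)·(-2.63,-0.65) + 0.6·(-5.32,-1.84) = (-4.2440,-1.3640)
  v6: (1-0.6)·(0.58,-3.62) + 0.6·(-1.13,-3.71) = (-0.4460,-3.6740)
  v7: (1-0.6)·(2.3,-2.74) + 0.6·(0.33,-3.18) = (1.1180,-3.0040)
Shoelace sum Σ(x_i·y_{i+1} − x_{i+1}·y_i):
  i=1: 2.4560·0.8600 − 1.8620·-0.3380 = +2.7415 (running +2.7415)
  i=2: 1.8620·1.9660 − -1.3360·0.8600 = +4.8097 (running +7.5512)
  i=3: -1.3360·1.1580 − -3.4960·1.9660 = +5.3260 (running +12.8772)
  i=4: -3.4960·-1.3640 − -4.2440·1.1580 = +9.6831 (running +22.5603)
  i=5: -4.2440·-3.6740 − -0.4460·-1.3640 = +14.9841 (running +37.5444)
  i=6: -0.4460·-3.0040 − 1.1180·-3.6740 = +5.4473 (running +42.9917)
  i=7: 1.1180·-0.3380 − 2.4560·-3.0040 = +6.9999 (running +49.9917)
Area = |Σ|/2 = |49.9917|/2 = 24.9958

Area at t=0.6: 24.9958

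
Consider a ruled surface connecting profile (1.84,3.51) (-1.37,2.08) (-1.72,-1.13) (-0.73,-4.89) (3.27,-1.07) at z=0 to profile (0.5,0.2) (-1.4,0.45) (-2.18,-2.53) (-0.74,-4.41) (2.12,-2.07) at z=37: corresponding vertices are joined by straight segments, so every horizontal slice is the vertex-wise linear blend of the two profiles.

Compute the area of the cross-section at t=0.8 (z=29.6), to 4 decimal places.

Cross-section at t=0.8: each vertex is (1-t)·p0[i] + t·p1[i].
  v1: (1-0.8)·(1.84,3.51) + 0.8·(0.5,0.2) = (0.7680,0.8620)
  v2: (1-0.8)·(-1.37,2.08) + 0.8·(-1.4,0.45) = (-1.3940,0.7760)
  v3: (1-0.8)·(-1.72,-1.13) + 0.8·(-2.18,-2.53) = (-2.0880,-2.2500)
  v4: (1-0.8)·(-0.73,-4.89) + 0.8·(-0.74,-4.41) = (-0.7380,-4.5060)
  v5: (1-0.8)·(3.27,-1.07) + 0.8·(2.12,-2.07) = (2.3500,-1.8700)
Shoelace sum Σ(x_i·y_{i+1} − x_{i+1}·y_i):
  i=1: 0.7680·0.7760 − -1.3940·0.8620 = +1.7976 (running +1.7976)
  i=2: -1.3940·-2.2500 − -2.0880·0.7760 = +4.7568 (running +6.5544)
  i=3: -2.0880·-4.5060 − -0.7380·-2.2500 = +7.7480 (running +14.3024)
  i=4: -0.7380·-1.8700 − 2.3500·-4.5060 = +11.9692 (running +26.2716)
  i=5: 2.3500·0.8620 − 0.7680·-1.8700 = +3.4619 (running +29.7334)
Area = |Σ|/2 = |29.7334|/2 = 14.8667

Area at t=0.8: 14.8667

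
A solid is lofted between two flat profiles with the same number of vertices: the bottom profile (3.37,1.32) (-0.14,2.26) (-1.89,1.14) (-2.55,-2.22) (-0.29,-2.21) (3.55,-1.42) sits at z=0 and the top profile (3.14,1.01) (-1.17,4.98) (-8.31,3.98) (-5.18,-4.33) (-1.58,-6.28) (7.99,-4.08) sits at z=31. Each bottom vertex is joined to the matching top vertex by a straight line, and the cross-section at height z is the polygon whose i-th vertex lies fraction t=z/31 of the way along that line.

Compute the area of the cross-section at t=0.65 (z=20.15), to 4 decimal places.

Cross-section at t=0.65: each vertex is (1-t)·p0[i] + t·p1[i].
  v1: (1-0.65)·(3.37,1.32) + 0.65·(3.14,1.01) = (3.2205,1.1185)
  v2: (1-0.65)·(-0.14,2.26) + 0.65·(-1.17,4.98) = (-0.8095,4.0280)
  v3: (1-0.65)·(-1.89,1.14) + 0.65·(-8.31,3.98) = (-6.0630,2.9860)
  v4: (1-0.65)·(-2.55,-2.22) + 0.65·(-5.18,-4.33) = (-4.2595,-3.5915)
  v5: (1-0.65)·(-0.29,-2.21) + 0.65·(-1.58,-6.28) = (-1.1285,-4.8555)
  v6: (1-0.65)·(3.55,-1.42) + 0.65·(7.99,-4.08) = (6.4360,-3.1490)
Shoelace sum Σ(x_i·y_{i+1} − x_{i+1}·y_i):
  i=1: 3.2205·4.0280 − -0.8095·1.1185 = +13.8776 (running +13.8776)
  i=2: -0.8095·2.9860 − -6.0630·4.0280 = +22.0046 (running +35.8822)
  i=3: -6.0630·-3.5915 − -4.2595·2.9860 = +34.4941 (running +70.3763)
  i=4: -4.2595·-4.8555 − -1.1285·-3.5915 = +16.6290 (running +87.0053)
  i=5: -1.1285·-3.1490 − 6.4360·-4.8555 = +34.8036 (running +121.8090)
  i=6: 6.4360·1.1185 − 3.2205·-3.1490 = +17.3400 (running +139.1490)
Area = |Σ|/2 = |139.1490|/2 = 69.5745

Area at t=0.65: 69.5745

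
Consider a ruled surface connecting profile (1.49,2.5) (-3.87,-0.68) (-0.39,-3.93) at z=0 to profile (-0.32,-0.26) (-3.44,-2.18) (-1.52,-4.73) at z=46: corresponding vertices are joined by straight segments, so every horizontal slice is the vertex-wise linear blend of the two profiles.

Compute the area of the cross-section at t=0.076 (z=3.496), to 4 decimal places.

Area at t=0.076: 13.4791

Cross-section at t=0.076: each vertex is (1-t)·p0[i] + t·p1[i].
  v1: (1-0.076)·(1.49,2.5) + 0.076·(-0.32,-0.26) = (1.3524,2.2902)
  v2: (1-0.076)·(-3.87,-0.68) + 0.076·(-3.44,-2.18) = (-3.8373,-0.7940)
  v3: (1-0.076)·(-0.39,-3.93) + 0.076·(-1.52,-4.73) = (-0.4759,-3.9908)
Shoelace sum Σ(x_i·y_{i+1} − x_{i+1}·y_i):
  i=1: 1.3524·-0.7940 − -3.8373·2.2902 = +7.7145 (running +7.7145)
  i=2: -3.8373·-3.9908 − -0.4759·-0.7940 = +14.9361 (running +22.6507)
  i=3: -0.4759·2.2902 − 1.3524·-3.9908 = +4.3074 (running +26.9581)
Area = |Σ|/2 = |26.9581|/2 = 13.4791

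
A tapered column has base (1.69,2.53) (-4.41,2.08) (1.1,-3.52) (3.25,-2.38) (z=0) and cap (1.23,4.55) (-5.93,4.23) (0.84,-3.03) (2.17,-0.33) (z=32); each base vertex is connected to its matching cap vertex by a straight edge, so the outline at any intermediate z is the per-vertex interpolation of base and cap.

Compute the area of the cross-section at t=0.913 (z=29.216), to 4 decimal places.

Cross-section at t=0.913: each vertex is (1-t)·p0[i] + t·p1[i].
  v1: (1-0.913)·(1.69,2.53) + 0.913·(1.23,4.55) = (1.2700,4.3743)
  v2: (1-0.913)·(-4.41,2.08) + 0.913·(-5.93,4.23) = (-5.7978,4.0430)
  v3: (1-0.913)·(1.1,-3.52) + 0.913·(0.84,-3.03) = (0.8626,-3.0726)
  v4: (1-0.913)·(3.25,-2.38) + 0.913·(2.17,-0.33) = (2.2640,-0.5083)
Shoelace sum Σ(x_i·y_{i+1} − x_{i+1}·y_i):
  i=1: 1.2700·4.0430 − -5.7978·4.3743 = +30.4955 (running +30.4955)
  i=2: -5.7978·-3.0726 − 0.8626·4.0430 = +14.3268 (running +44.8224)
  i=3: 0.8626·-0.5083 − 2.2640·-3.0726 = +6.5178 (running +51.3402)
  i=4: 2.2640·4.3743 − 1.2700·-0.5083 = +10.5488 (running +61.8889)
Area = |Σ|/2 = |61.8889|/2 = 30.9445

Area at t=0.913: 30.9445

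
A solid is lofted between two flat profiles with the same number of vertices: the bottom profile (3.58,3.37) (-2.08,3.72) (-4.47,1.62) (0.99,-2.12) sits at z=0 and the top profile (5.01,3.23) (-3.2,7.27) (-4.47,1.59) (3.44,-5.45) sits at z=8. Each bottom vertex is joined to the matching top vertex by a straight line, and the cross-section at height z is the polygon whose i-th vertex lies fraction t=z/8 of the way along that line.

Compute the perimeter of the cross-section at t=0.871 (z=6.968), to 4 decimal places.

Cross-section at t=0.871: each vertex is (1-t)·p0[i] + t·p1[i].
  v1: (1-0.871)·(3.58,3.37) + 0.871·(5.01,3.23) = (4.8255,3.2481)
  v2: (1-0.871)·(-2.08,3.72) + 0.871·(-3.2,7.27) = (-3.0555,6.8120)
  v3: (1-0.871)·(-4.47,1.62) + 0.871·(-4.47,1.59) = (-4.4700,1.5939)
  v4: (1-0.871)·(0.99,-2.12) + 0.871·(3.44,-5.45) = (3.1239,-5.0204)
Perimeter = Σ |v_{i+1} − v_i|:
  edge 1→2: √(-7.8811² + 3.5640²) = 8.6494 (running 8.6494)
  edge 2→3: √(-1.4145² + -5.2182²) = 5.4065 (running 14.0559)
  edge 3→4: √(7.5939² + -6.6143²) = 10.0706 (running 24.1265)
  edge 4→1: √(1.7016² + 8.2685²) = 8.4418 (running 32.5683)
Perimeter = 32.5683

Perimeter at t=0.871: 32.5683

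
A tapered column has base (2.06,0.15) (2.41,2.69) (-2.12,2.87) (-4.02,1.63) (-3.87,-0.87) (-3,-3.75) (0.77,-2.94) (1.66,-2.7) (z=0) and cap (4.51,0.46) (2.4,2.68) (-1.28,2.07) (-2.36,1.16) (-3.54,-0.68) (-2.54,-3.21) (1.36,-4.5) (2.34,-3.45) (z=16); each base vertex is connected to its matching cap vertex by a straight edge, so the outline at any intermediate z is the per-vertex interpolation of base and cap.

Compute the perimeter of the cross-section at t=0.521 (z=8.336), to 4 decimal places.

Cross-section at t=0.521: each vertex is (1-t)·p0[i] + t·p1[i].
  v1: (1-0.521)·(2.06,0.15) + 0.521·(4.51,0.46) = (3.3365,0.3115)
  v2: (1-0.521)·(2.41,2.69) + 0.521·(2.4,2.68) = (2.4048,2.6848)
  v3: (1-0.521)·(-2.12,2.87) + 0.521·(-1.28,2.07) = (-1.6824,2.4532)
  v4: (1-0.521)·(-4.02,1.63) + 0.521·(-2.36,1.16) = (-3.1551,1.3851)
  v5: (1-0.521)·(-3.87,-0.87) + 0.521·(-3.54,-0.68) = (-3.6981,-0.7710)
  v6: (1-0.521)·(-3,-3.75) + 0.521·(-2.54,-3.21) = (-2.7603,-3.4687)
  v7: (1-0.521)·(0.77,-2.94) + 0.521·(1.36,-4.5) = (1.0774,-3.7528)
  v8: (1-0.521)·(1.66,-2.7) + 0.521·(2.34,-3.45) = (2.0143,-3.0908)
Perimeter = Σ |v_{i+1} − v_i|:
  edge 1→2: √(-0.9317² + 2.3733²) = 2.5496 (running 2.5496)
  edge 2→3: √(-4.0872² + -0.2316²) = 4.0937 (running 6.6433)
  edge 3→4: √(-1.4728² + -1.0681²) = 1.8193 (running 8.4626)
  edge 4→5: √(-0.5429² + -2.1561²) = 2.2234 (running 10.6861)
  edge 5→6: √(0.9377² + -2.6976²) = 2.8560 (running 13.5420)
  edge 6→7: √(3.8377² + -0.2841²) = 3.8482 (running 17.3903)
  edge 7→8: √(0.9369² + 0.6620²) = 1.1472 (running 18.5374)
  edge 8→1: √(1.3222² + 3.4023²) = 3.6501 (running 22.1876)
Perimeter = 22.1876

Perimeter at t=0.521: 22.1876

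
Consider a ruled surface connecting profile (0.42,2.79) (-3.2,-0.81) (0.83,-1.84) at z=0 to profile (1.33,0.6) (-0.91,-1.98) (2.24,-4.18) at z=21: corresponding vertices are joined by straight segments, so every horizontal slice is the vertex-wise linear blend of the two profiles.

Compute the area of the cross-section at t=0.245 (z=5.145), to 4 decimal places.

Area at t=0.245: 8.5499

Cross-section at t=0.245: each vertex is (1-t)·p0[i] + t·p1[i].
  v1: (1-0.245)·(0.42,2.79) + 0.245·(1.33,0.6) = (0.6430,2.2534)
  v2: (1-0.245)·(-3.2,-0.81) + 0.245·(-0.91,-1.98) = (-2.6390,-1.0966)
  v3: (1-0.245)·(0.83,-1.84) + 0.245·(2.24,-4.18) = (1.1755,-2.4133)
Shoelace sum Σ(x_i·y_{i+1} − x_{i+1}·y_i):
  i=1: 0.6430·-1.0966 − -2.6390·2.2534 = +5.2417 (running +5.2417)
  i=2: -2.6390·-2.4133 − 1.1755·-1.0966 = +7.6576 (running +12.8993)
  i=3: 1.1755·2.2534 − 0.6430·-2.4133 = +4.2004 (running +17.0997)
Area = |Σ|/2 = |17.0997|/2 = 8.5499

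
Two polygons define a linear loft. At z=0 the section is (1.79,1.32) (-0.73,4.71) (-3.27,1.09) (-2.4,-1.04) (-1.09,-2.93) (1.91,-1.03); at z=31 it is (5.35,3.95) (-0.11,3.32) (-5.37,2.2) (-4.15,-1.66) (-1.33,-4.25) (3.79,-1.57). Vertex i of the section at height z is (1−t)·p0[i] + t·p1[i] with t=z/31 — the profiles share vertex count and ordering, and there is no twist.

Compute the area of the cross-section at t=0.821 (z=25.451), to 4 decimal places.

Cross-section at t=0.821: each vertex is (1-t)·p0[i] + t·p1[i].
  v1: (1-0.821)·(1.79,1.32) + 0.821·(5.35,3.95) = (4.7128,3.4792)
  v2: (1-0.821)·(-0.73,4.71) + 0.821·(-0.11,3.32) = (-0.2210,3.5688)
  v3: (1-0.821)·(-3.27,1.09) + 0.821·(-5.37,2.2) = (-4.9941,2.0013)
  v4: (1-0.821)·(-2.4,-1.04) + 0.821·(-4.15,-1.66) = (-3.8368,-1.5490)
  v5: (1-0.821)·(-1.09,-2.93) + 0.821·(-1.33,-4.25) = (-1.2870,-4.0137)
  v6: (1-0.821)·(1.91,-1.03) + 0.821·(3.79,-1.57) = (3.4535,-1.4733)
Shoelace sum Σ(x_i·y_{i+1} − x_{i+1}·y_i):
  i=1: 4.7128·3.5688 − -0.2210·3.4792 = +17.5878 (running +17.5878)
  i=2: -0.2210·2.0013 − -4.9941·3.5688 = +17.3807 (running +34.9685)
  i=3: -4.9941·-1.5490 − -3.8368·2.0013 = +15.4145 (running +50.3830)
  i=4: -3.8368·-4.0137 − -1.2870·-1.5490 = +13.4060 (running +63.7890)
  i=5: -1.2870·-1.4733 − 3.4535·-4.0137 = +15.7575 (running +79.5466)
  i=6: 3.4535·3.4792 − 4.7128·-1.4733 = +18.9589 (running +98.5055)
Area = |Σ|/2 = |98.5055|/2 = 49.2528

Area at t=0.821: 49.2528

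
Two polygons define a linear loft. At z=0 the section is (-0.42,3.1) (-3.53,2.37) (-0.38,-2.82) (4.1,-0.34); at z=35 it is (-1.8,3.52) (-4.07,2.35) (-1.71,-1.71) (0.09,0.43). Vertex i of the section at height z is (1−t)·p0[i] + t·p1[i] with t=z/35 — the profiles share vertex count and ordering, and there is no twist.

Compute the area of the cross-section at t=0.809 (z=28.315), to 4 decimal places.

Area at t=0.809: 12.8460

Cross-section at t=0.809: each vertex is (1-t)·p0[i] + t·p1[i].
  v1: (1-0.809)·(-0.42,3.1) + 0.809·(-1.8,3.52) = (-1.5364,3.4398)
  v2: (1-0.809)·(-3.53,2.37) + 0.809·(-4.07,2.35) = (-3.9669,2.3538)
  v3: (1-0.809)·(-0.38,-2.82) + 0.809·(-1.71,-1.71) = (-1.4560,-1.9220)
  v4: (1-0.809)·(4.1,-0.34) + 0.809·(0.09,0.43) = (0.8559,0.2829)
Shoelace sum Σ(x_i·y_{i+1} − x_{i+1}·y_i):
  i=1: -1.5364·2.3538 − -3.9669·3.4398 = +10.0287 (running +10.0287)
  i=2: -3.9669·-1.9220 − -1.4560·2.3538 = +11.0514 (running +21.0801)
  i=3: -1.4560·0.2829 − 0.8559·-1.9220 = +1.2331 (running +22.3132)
  i=4: 0.8559·3.4398 − -1.5364·0.2829 = +3.3788 (running +25.6921)
Area = |Σ|/2 = |25.6921|/2 = 12.8460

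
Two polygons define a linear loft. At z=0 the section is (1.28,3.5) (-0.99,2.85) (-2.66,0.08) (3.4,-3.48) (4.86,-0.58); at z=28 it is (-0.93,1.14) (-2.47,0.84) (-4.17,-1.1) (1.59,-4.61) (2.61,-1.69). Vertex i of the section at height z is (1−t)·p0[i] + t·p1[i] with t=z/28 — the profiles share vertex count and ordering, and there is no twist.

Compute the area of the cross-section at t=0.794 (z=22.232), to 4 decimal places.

Area at t=0.794: 21.5414

Cross-section at t=0.794: each vertex is (1-t)·p0[i] + t·p1[i].
  v1: (1-0.794)·(1.28,3.5) + 0.794·(-0.93,1.14) = (-0.4747,1.6262)
  v2: (1-0.794)·(-0.99,2.85) + 0.794·(-2.47,0.84) = (-2.1651,1.2541)
  v3: (1-0.794)·(-2.66,0.08) + 0.794·(-4.17,-1.1) = (-3.8589,-0.8569)
  v4: (1-0.794)·(3.4,-3.48) + 0.794·(1.59,-4.61) = (1.9629,-4.3772)
  v5: (1-0.794)·(4.86,-0.58) + 0.794·(2.61,-1.69) = (3.0735,-1.4613)
Shoelace sum Σ(x_i·y_{i+1} − x_{i+1}·y_i):
  i=1: -0.4747·1.2541 − -2.1651·1.6262 = +2.9255 (running +2.9255)
  i=2: -2.1651·-0.8569 − -3.8589·1.2541 = +6.6947 (running +9.6202)
  i=3: -3.8589·-4.3772 − 1.9629·-0.8569 = +18.5734 (running +28.1936)
  i=4: 1.9629·-1.4613 − 3.0735·-4.3772 = +10.5850 (running +38.7786)
  i=5: 3.0735·1.6262 − -0.4747·-1.4613 = +4.3042 (running +43.0828)
Area = |Σ|/2 = |43.0828|/2 = 21.5414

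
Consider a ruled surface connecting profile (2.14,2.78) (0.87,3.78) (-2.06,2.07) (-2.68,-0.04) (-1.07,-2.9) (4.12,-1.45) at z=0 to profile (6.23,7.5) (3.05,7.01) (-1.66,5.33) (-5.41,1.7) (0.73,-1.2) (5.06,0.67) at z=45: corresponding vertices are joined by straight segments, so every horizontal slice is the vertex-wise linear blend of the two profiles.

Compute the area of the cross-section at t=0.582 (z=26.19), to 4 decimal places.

Area at t=0.582: 45.8106

Cross-section at t=0.582: each vertex is (1-t)·p0[i] + t·p1[i].
  v1: (1-0.582)·(2.14,2.78) + 0.582·(6.23,7.5) = (4.5204,5.5270)
  v2: (1-0.582)·(0.87,3.78) + 0.582·(3.05,7.01) = (2.1388,5.6599)
  v3: (1-0.582)·(-2.06,2.07) + 0.582·(-1.66,5.33) = (-1.8272,3.9673)
  v4: (1-0.582)·(-2.68,-0.04) + 0.582·(-5.41,1.7) = (-4.2689,0.9727)
  v5: (1-0.582)·(-1.07,-2.9) + 0.582·(0.73,-1.2) = (-0.0224,-1.9106)
  v6: (1-0.582)·(4.12,-1.45) + 0.582·(5.06,0.67) = (4.6671,-0.2162)
Shoelace sum Σ(x_i·y_{i+1} − x_{i+1}·y_i):
  i=1: 4.5204·5.6599 − 2.1388·5.5270 = +13.7637 (running +13.7637)
  i=2: 2.1388·3.9673 − -1.8272·5.6599 = +18.8268 (running +32.5905)
  i=3: -1.8272·0.9727 − -4.2689·3.9673 = +15.1587 (running +47.7492)
  i=4: -4.2689·-1.9106 − -0.0224·0.9727 = +8.1779 (running +55.9271)
  i=5: -0.0224·-0.2162 − 4.6671·-1.9106 = +8.9218 (running +64.8488)
  i=6: 4.6671·5.5270 − 4.5204·-0.2162 = +26.7723 (running +91.6211)
Area = |Σ|/2 = |91.6211|/2 = 45.8106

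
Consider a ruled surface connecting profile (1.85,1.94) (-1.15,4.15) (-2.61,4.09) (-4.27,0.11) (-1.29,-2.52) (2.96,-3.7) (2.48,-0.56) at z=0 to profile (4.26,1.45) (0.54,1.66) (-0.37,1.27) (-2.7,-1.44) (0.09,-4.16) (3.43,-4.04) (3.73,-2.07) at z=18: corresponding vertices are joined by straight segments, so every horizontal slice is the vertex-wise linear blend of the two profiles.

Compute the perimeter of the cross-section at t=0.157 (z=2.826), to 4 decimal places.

Cross-section at t=0.157: each vertex is (1-t)·p0[i] + t·p1[i].
  v1: (1-0.157)·(1.85,1.94) + 0.157·(4.26,1.45) = (2.2284,1.8631)
  v2: (1-0.157)·(-1.15,4.15) + 0.157·(0.54,1.66) = (-0.8847,3.7591)
  v3: (1-0.157)·(-2.61,4.09) + 0.157·(-0.37,1.27) = (-2.2583,3.6473)
  v4: (1-0.157)·(-4.27,0.11) + 0.157·(-2.7,-1.44) = (-4.0235,-0.1334)
  v5: (1-0.157)·(-1.29,-2.52) + 0.157·(0.09,-4.16) = (-1.0733,-2.7775)
  v6: (1-0.157)·(2.96,-3.7) + 0.157·(3.43,-4.04) = (3.0338,-3.7534)
  v7: (1-0.157)·(2.48,-0.56) + 0.157·(3.73,-2.07) = (2.6763,-0.7971)
Perimeter = Σ |v_{i+1} − v_i|:
  edge 1→2: √(-3.1130² + 1.8960²) = 3.6450 (running 3.6450)
  edge 2→3: √(-1.3737² + -0.1118²) = 1.3782 (running 5.0232)
  edge 3→4: √(-1.7652² + -3.7806²) = 4.1724 (running 9.1956)
  edge 4→5: √(2.9502² + -2.6441²) = 3.9617 (running 13.1572)
  edge 5→6: √(4.1071² + -0.9759²) = 4.2215 (running 17.3787)
  edge 6→7: √(-0.3575² + 2.9563²) = 2.9779 (running 20.3566)
  edge 7→1: √(-0.4479² + 2.6601²) = 2.6976 (running 23.0542)
Perimeter = 23.0542

Perimeter at t=0.157: 23.0542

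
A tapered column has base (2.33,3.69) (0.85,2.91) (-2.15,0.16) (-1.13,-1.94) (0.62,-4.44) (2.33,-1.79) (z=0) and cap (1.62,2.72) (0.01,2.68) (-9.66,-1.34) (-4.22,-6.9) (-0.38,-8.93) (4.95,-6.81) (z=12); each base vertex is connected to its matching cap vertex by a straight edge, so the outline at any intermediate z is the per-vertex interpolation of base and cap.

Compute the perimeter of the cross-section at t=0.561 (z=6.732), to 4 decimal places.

Perimeter at t=0.561: 30.5931

Cross-section at t=0.561: each vertex is (1-t)·p0[i] + t·p1[i].
  v1: (1-0.561)·(2.33,3.69) + 0.561·(1.62,2.72) = (1.9317,3.1458)
  v2: (1-0.561)·(0.85,2.91) + 0.561·(0.01,2.68) = (0.3788,2.7810)
  v3: (1-0.561)·(-2.15,0.16) + 0.561·(-9.66,-1.34) = (-6.3631,-0.6815)
  v4: (1-0.561)·(-1.13,-1.94) + 0.561·(-4.22,-6.9) = (-2.8635,-4.7226)
  v5: (1-0.561)·(0.62,-4.44) + 0.561·(-0.38,-8.93) = (0.0590,-6.9589)
  v6: (1-0.561)·(2.33,-1.79) + 0.561·(4.95,-6.81) = (3.7998,-4.6062)
Perimeter = Σ |v_{i+1} − v_i|:
  edge 1→2: √(-1.5529² + -0.3649²) = 1.5952 (running 1.5952)
  edge 2→3: √(-6.7419² + -3.4625²) = 7.5790 (running 9.1742)
  edge 3→4: √(3.4996² + -4.0411²) = 5.3458 (running 14.5200)
  edge 4→5: √(2.9225² + -2.2363²) = 3.6800 (running 18.2000)
  edge 5→6: √(3.7408² + 2.3527²) = 4.4191 (running 22.6191)
  edge 6→1: √(-1.8681² + 7.7521²) = 7.9740 (running 30.5931)
Perimeter = 30.5931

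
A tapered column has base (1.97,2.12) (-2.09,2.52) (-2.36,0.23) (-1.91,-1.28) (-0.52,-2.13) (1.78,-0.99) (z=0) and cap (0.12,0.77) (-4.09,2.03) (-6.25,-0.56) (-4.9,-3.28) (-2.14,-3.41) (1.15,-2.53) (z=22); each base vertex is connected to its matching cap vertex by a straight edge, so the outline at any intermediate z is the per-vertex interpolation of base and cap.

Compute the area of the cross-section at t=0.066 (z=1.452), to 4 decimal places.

Cross-section at t=0.066: each vertex is (1-t)·p0[i] + t·p1[i].
  v1: (1-0.066)·(1.97,2.12) + 0.066·(0.12,0.77) = (1.8479,2.0309)
  v2: (1-0.066)·(-2.09,2.52) + 0.066·(-4.09,2.03) = (-2.2220,2.4877)
  v3: (1-0.066)·(-2.36,0.23) + 0.066·(-6.25,-0.56) = (-2.6167,0.1779)
  v4: (1-0.066)·(-1.91,-1.28) + 0.066·(-4.9,-3.28) = (-2.1073,-1.4120)
  v5: (1-0.066)·(-0.52,-2.13) + 0.066·(-2.14,-3.41) = (-0.6269,-2.2145)
  v6: (1-0.066)·(1.78,-0.99) + 0.066·(1.15,-2.53) = (1.7384,-1.0916)
Shoelace sum Σ(x_i·y_{i+1} − x_{i+1}·y_i):
  i=1: 1.8479·2.4877 − -2.2220·2.0309 = +9.1096 (running +9.1096)
  i=2: -2.2220·0.1779 − -2.6167·2.4877 = +6.1144 (running +15.2240)
  i=3: -2.6167·-1.4120 − -2.1073·0.1779 = +4.0696 (running +19.2936)
  i=4: -2.1073·-2.2145 − -0.6269·-1.4120 = +3.7815 (running +23.0751)
  i=5: -0.6269·-1.0916 − 1.7384·-2.2145 = +4.5341 (running +27.6091)
  i=6: 1.7384·2.0309 − 1.8479·-1.0916 = +5.5478 (running +33.1569)
Area = |Σ|/2 = |33.1569|/2 = 16.5785

Area at t=0.066: 16.5785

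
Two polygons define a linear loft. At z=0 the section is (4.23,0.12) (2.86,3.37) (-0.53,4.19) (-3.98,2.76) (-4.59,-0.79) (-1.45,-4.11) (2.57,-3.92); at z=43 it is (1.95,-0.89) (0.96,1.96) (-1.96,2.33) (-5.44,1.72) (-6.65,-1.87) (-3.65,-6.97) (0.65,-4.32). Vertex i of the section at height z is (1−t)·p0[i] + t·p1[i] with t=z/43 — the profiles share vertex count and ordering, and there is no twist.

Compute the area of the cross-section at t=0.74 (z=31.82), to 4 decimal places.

Cross-section at t=0.74: each vertex is (1-t)·p0[i] + t·p1[i].
  v1: (1-0.74)·(4.23,0.12) + 0.74·(1.95,-0.89) = (2.5428,-0.6274)
  v2: (1-0.74)·(2.86,3.37) + 0.74·(0.96,1.96) = (1.4540,2.3266)
  v3: (1-0.74)·(-0.53,4.19) + 0.74·(-1.96,2.33) = (-1.5882,2.8136)
  v4: (1-0.74)·(-3.98,2.76) + 0.74·(-5.44,1.72) = (-5.0604,1.9904)
  v5: (1-0.74)·(-4.59,-0.79) + 0.74·(-6.65,-1.87) = (-6.1144,-1.5892)
  v6: (1-0.74)·(-1.45,-4.11) + 0.74·(-3.65,-6.97) = (-3.0780,-6.2264)
  v7: (1-0.74)·(2.57,-3.92) + 0.74·(0.65,-4.32) = (1.1492,-4.2160)
Shoelace sum Σ(x_i·y_{i+1} − x_{i+1}·y_i):
  i=1: 2.5428·2.3266 − 1.4540·-0.6274 = +6.8283 (running +6.8283)
  i=2: 1.4540·2.8136 − -1.5882·2.3266 = +7.7861 (running +14.6144)
  i=3: -1.5882·1.9904 − -5.0604·2.8136 = +11.0768 (running +25.6912)
  i=4: -5.0604·-1.5892 − -6.1144·1.9904 = +20.2121 (running +45.9033)
  i=5: -6.1144·-6.2264 − -3.0780·-1.5892 = +33.1791 (running +79.0824)
  i=6: -3.0780·-4.2160 − 1.1492·-6.2264 = +20.1322 (running +99.2146)
  i=7: 1.1492·-0.6274 − 2.5428·-4.2160 = +9.9994 (running +109.2141)
Area = |Σ|/2 = |109.2141|/2 = 54.6070

Area at t=0.74: 54.6070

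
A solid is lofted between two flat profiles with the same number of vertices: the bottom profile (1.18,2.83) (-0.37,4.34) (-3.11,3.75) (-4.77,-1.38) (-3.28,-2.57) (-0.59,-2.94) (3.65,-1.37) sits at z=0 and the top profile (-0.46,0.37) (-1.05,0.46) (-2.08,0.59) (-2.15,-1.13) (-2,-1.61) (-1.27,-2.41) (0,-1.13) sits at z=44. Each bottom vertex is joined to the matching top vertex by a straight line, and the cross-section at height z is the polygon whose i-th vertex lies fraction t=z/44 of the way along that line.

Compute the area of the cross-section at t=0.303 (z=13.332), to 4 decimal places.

Area at t=0.303: 25.5837

Cross-section at t=0.303: each vertex is (1-t)·p0[i] + t·p1[i].
  v1: (1-0.303)·(1.18,2.83) + 0.303·(-0.46,0.37) = (0.6831,2.0846)
  v2: (1-0.303)·(-0.37,4.34) + 0.303·(-1.05,0.46) = (-0.5760,3.1644)
  v3: (1-0.303)·(-3.11,3.75) + 0.303·(-2.08,0.59) = (-2.7979,2.7925)
  v4: (1-0.303)·(-4.77,-1.38) + 0.303·(-2.15,-1.13) = (-3.9761,-1.3043)
  v5: (1-0.303)·(-3.28,-2.57) + 0.303·(-2,-1.61) = (-2.8922,-2.2791)
  v6: (1-0.303)·(-0.59,-2.94) + 0.303·(-1.27,-2.41) = (-0.7960,-2.7794)
  v7: (1-0.303)·(3.65,-1.37) + 0.303·(0,-1.13) = (2.5441,-1.2973)
Shoelace sum Σ(x_i·y_{i+1} − x_{i+1}·y_i):
  i=1: 0.6831·3.1644 − -0.5760·2.0846 = +3.3623 (running +3.3623)
  i=2: -0.5760·2.7925 − -2.7979·3.1644 = +7.2450 (running +10.6073)
  i=3: -2.7979·-1.3043 − -3.9761·2.7925 = +14.7526 (running +25.3600)
  i=4: -3.9761·-2.2791 − -2.8922·-1.3043 = +5.2900 (running +30.6500)
  i=5: -2.8922·-2.7794 − -0.7960·-2.2791 = +6.2242 (running +36.8742)
  i=6: -0.7960·-1.2973 − 2.5441·-2.7794 = +8.1036 (running +44.9778)
  i=7: 2.5441·2.0846 − 0.6831·-1.2973 = +6.1895 (running +51.1673)
Area = |Σ|/2 = |51.1673|/2 = 25.5837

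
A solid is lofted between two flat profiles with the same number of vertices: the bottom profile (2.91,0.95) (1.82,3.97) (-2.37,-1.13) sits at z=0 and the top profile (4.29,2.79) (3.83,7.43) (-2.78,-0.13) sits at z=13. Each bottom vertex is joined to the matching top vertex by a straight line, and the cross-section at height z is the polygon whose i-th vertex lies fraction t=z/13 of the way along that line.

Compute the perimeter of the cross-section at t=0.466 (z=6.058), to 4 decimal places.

Cross-section at t=0.466: each vertex is (1-t)·p0[i] + t·p1[i].
  v1: (1-0.466)·(2.91,0.95) + 0.466·(4.29,2.79) = (3.5531,1.8074)
  v2: (1-0.466)·(1.82,3.97) + 0.466·(3.83,7.43) = (2.7567,5.5824)
  v3: (1-0.466)·(-2.37,-1.13) + 0.466·(-2.78,-0.13) = (-2.5611,-0.6640)
Perimeter = Σ |v_{i+1} − v_i|:
  edge 1→2: √(-0.7964² + 3.7749²) = 3.8580 (running 3.8580)
  edge 2→3: √(-5.3177² + -6.2464²) = 8.2034 (running 12.0614)
  edge 3→1: √(6.1141² + 2.4714²) = 6.5947 (running 18.6561)
Perimeter = 18.6561

Perimeter at t=0.466: 18.6561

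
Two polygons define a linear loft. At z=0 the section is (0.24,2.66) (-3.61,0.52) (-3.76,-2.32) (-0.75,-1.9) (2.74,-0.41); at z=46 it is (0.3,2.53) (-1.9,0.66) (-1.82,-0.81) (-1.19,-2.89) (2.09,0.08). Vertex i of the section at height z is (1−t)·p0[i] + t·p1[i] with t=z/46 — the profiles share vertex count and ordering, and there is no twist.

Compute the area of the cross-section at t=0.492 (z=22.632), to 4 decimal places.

Area at t=0.492: 15.4033

Cross-section at t=0.492: each vertex is (1-t)·p0[i] + t·p1[i].
  v1: (1-0.492)·(0.24,2.66) + 0.492·(0.3,2.53) = (0.2695,2.5960)
  v2: (1-0.492)·(-3.61,0.52) + 0.492·(-1.9,0.66) = (-2.7687,0.5889)
  v3: (1-0.492)·(-3.76,-2.32) + 0.492·(-1.82,-0.81) = (-2.8055,-1.5771)
  v4: (1-0.492)·(-0.75,-1.9) + 0.492·(-1.19,-2.89) = (-0.9665,-2.3871)
  v5: (1-0.492)·(2.74,-0.41) + 0.492·(2.09,0.08) = (2.4202,-0.1689)
Shoelace sum Σ(x_i·y_{i+1} − x_{i+1}·y_i):
  i=1: 0.2695·0.5889 − -2.7687·2.5960 = +7.3463 (running +7.3463)
  i=2: -2.7687·-1.5771 − -2.8055·0.5889 = +6.0185 (running +13.3649)
  i=3: -2.8055·-2.3871 − -0.9665·-1.5771 = +5.1728 (running +18.5376)
  i=4: -0.9665·-0.1689 − 2.4202·-2.3871 = +5.9405 (running +24.4781)
  i=5: 2.4202·2.5960 − 0.2695·-0.1689 = +6.3285 (running +30.8066)
Area = |Σ|/2 = |30.8066|/2 = 15.4033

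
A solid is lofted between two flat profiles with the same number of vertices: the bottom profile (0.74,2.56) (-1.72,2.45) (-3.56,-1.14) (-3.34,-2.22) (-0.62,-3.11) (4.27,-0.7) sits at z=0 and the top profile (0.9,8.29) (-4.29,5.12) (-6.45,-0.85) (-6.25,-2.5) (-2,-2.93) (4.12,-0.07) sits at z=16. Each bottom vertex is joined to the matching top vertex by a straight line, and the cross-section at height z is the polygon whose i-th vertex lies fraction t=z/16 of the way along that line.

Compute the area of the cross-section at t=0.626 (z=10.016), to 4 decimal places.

Cross-section at t=0.626: each vertex is (1-t)·p0[i] + t·p1[i].
  v1: (1-0.626)·(0.74,2.56) + 0.626·(0.9,8.29) = (0.8402,6.1470)
  v2: (1-0.626)·(-1.72,2.45) + 0.626·(-4.29,5.12) = (-3.3288,4.1214)
  v3: (1-0.626)·(-3.56,-1.14) + 0.626·(-6.45,-0.85) = (-5.3691,-0.9585)
  v4: (1-0.626)·(-3.34,-2.22) + 0.626·(-6.25,-2.5) = (-5.1617,-2.3953)
  v5: (1-0.626)·(-0.62,-3.11) + 0.626·(-2,-2.93) = (-1.4839,-2.9973)
  v6: (1-0.626)·(4.27,-0.7) + 0.626·(4.12,-0.07) = (4.1761,-0.3056)
Shoelace sum Σ(x_i·y_{i+1} − x_{i+1}·y_i):
  i=1: 0.8402·4.1214 − -3.3288·6.1470 = +23.9248 (running +23.9248)
  i=2: -3.3288·-0.9585 − -5.3691·4.1214 = +25.3190 (running +49.2439)
  i=3: -5.3691·-2.3953 − -5.1617·-0.9585 = +7.9133 (running +57.1572)
  i=4: -5.1617·-2.9973 − -1.4839·-2.3953 = +11.9168 (running +69.0741)
  i=5: -1.4839·-0.3056 − 4.1761·-2.9973 = +12.9706 (running +82.0447)
  i=6: 4.1761·6.1470 − 0.8402·-0.3056 = +25.9272 (running +107.9718)
Area = |Σ|/2 = |107.9718|/2 = 53.9859

Area at t=0.626: 53.9859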